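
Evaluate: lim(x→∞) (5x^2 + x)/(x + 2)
This is an ∞/∞ indeterminate form.

Apply L'Hôpital's rule: differentiate numerator and denominator separately.
  f(x) = 5·x^2 + x   ⇒   f'(x) = 10·x + 1
  g(x) = x + 2   ⇒   g'(x) = 1
  lim(x→∞) f'(x)/g'(x) = lim(x→∞) (10·x + 1)/(1)
  = ∞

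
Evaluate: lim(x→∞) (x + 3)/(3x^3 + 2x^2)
This is an ∞/∞ indeterminate form.

Apply L'Hôpital's rule: differentiate numerator and denominator separately.
  f(x) = x + 3   ⇒   f'(x) = 1
  g(x) = 3·x^3 + 2·x^2   ⇒   g'(x) = 9·x^2 + 4·x
  lim(x→∞) f'(x)/g'(x) = lim(x→∞) (1)/(9·x^2 + 4·x)
  = 0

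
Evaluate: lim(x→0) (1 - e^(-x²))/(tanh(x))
This is a 0/0 indeterminate form.

Apply L'Hôpital's rule: differentiate numerator and denominator separately.
  f(x) = 1 - e^(-x^2)   ⇒   f'(x) = 2·x·e^(-x^2)
  g(x) = tanh(x)   ⇒   g'(x) = 1 - tanh(x)^2
  lim(x→0) f'(x)/g'(x) = lim(x→0) (2·x·e^(-x^2))/(1 - tanh(x)^2)
  = 0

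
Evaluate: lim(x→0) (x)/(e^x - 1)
This is a 0/0 indeterminate form.

Apply L'Hôpital's rule: differentiate numerator and denominator separately.
  f(x) = x   ⇒   f'(x) = 1
  g(x) = e^(x) - 1   ⇒   g'(x) = e^(x)
  lim(x→0) f'(x)/g'(x) = lim(x→0) (1)/(e^(x))
  = 1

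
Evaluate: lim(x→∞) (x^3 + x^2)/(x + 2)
This is an ∞/∞ indeterminate form.

Apply L'Hôpital's rule: differentiate numerator and denominator separately.
  f(x) = x^3 + x^2   ⇒   f'(x) = 3·x^2 + 2·x
  g(x) = x + 2   ⇒   g'(x) = 1
  lim(x→∞) f'(x)/g'(x) = lim(x→∞) (3·x^2 + 2·x)/(1)
  = ∞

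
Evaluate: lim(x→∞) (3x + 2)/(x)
This is an ∞/∞ indeterminate form.

Apply L'Hôpital's rule: differentiate numerator and denominator separately.
  f(x) = 3·x + 2   ⇒   f'(x) = 3
  g(x) = x   ⇒   g'(x) = 1
  lim(x→∞) f'(x)/g'(x) = lim(x→∞) (3)/(1)
  = 3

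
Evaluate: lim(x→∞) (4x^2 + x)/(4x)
This is an ∞/∞ indeterminate form.

Apply L'Hôpital's rule: differentiate numerator and denominator separately.
  f(x) = 4·x^2 + x   ⇒   f'(x) = 8·x + 1
  g(x) = 4·x   ⇒   g'(x) = 4
  lim(x→∞) f'(x)/g'(x) = lim(x→∞) (8·x + 1)/(4)
  = ∞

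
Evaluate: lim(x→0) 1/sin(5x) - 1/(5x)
This is an ∞-∞ indeterminate form.

Combine fractions or rationalize to convert ∞-∞ to 0/0 form:
  lim(x→0) 1/sin(5x) - 1/(5x) = 0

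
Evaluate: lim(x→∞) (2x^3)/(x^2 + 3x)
This is an ∞/∞ indeterminate form.

Apply L'Hôpital's rule: differentiate numerator and denominator separately.
  f(x) = 2·x^3   ⇒   f'(x) = 6·x^2
  g(x) = x^2 + 3·x   ⇒   g'(x) = 2·x + 3
  lim(x→∞) f'(x)/g'(x) = lim(x→∞) (6·x^2)/(2·x + 3)
  = ∞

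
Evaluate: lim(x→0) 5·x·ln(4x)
This is a 0·∞ indeterminate form.

Rewrite 0·∞ as a quotient (0/0 or ∞/∞ form), then apply L'Hôpital's rule:
  lim(x→0) 5·x·ln(4x) = 0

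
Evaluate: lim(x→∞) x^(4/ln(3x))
This is an exponential indeterminate form.

For exponential indeterminate forms, take the natural log:
  Let L = lim(x→∞) x^(4/ln(3x))
  Then ln(L) = lim(x→∞) [exponent × ln(base)]
  Evaluate using L'Hôpital or standard limits, then exponentiate.
  L = e^(4)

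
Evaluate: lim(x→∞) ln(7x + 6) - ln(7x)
This is an ∞-∞ indeterminate form.

Combine fractions or rationalize to convert ∞-∞ to 0/0 form:
  lim(x→∞) ln(7x + 6) - ln(7x) = 0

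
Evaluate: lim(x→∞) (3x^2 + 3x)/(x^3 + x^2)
This is an ∞/∞ indeterminate form.

Apply L'Hôpital's rule: differentiate numerator and denominator separately.
  f(x) = 3·x^2 + 3·x   ⇒   f'(x) = 6·x + 3
  g(x) = x^3 + x^2   ⇒   g'(x) = 3·x^2 + 2·x
  lim(x→∞) f'(x)/g'(x) = lim(x→∞) (6·x + 3)/(3·x^2 + 2·x)
  = 0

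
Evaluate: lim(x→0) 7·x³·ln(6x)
This is a 0·∞ indeterminate form.

Rewrite 0·∞ as a quotient (0/0 or ∞/∞ form), then apply L'Hôpital's rule:
  lim(x→0) 7·x³·ln(6x) = 0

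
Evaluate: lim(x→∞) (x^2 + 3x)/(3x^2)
This is an ∞/∞ indeterminate form.

Apply L'Hôpital's rule: differentiate numerator and denominator separately.
  f(x) = x^2 + 3·x   ⇒   f'(x) = 2·x + 3
  g(x) = 3·x^2   ⇒   g'(x) = 6·x
  lim(x→∞) f'(x)/g'(x) = lim(x→∞) (2·x + 3)/(6·x)
  = 1/3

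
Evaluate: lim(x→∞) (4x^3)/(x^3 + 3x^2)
This is an ∞/∞ indeterminate form.

Apply L'Hôpital's rule: differentiate numerator and denominator separately.
  f(x) = 4·x^3   ⇒   f'(x) = 12·x^2
  g(x) = x^3 + 3·x^2   ⇒   g'(x) = 3·x^2 + 6·x
  lim(x→∞) f'(x)/g'(x) = lim(x→∞) (12·x^2)/(3·x^2 + 6·x)
  = 4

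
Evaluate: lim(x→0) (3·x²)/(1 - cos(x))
This is a 0/0 indeterminate form.

Apply L'Hôpital's rule: differentiate numerator and denominator separately.
  f(x) = 3·x^2   ⇒   f'(x) = 6·x
  g(x) = 1 - cos(x)   ⇒   g'(x) = sin(x)
  lim(x→0) f'(x)/g'(x) = lim(x→0) (6·x)/(sin(x))
  = 6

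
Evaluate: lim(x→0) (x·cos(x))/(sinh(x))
This is a 0/0 indeterminate form.

Apply L'Hôpital's rule: differentiate numerator and denominator separately.
  f(x) = x·cos(x)   ⇒   f'(x) = -x·sin(x) + cos(x)
  g(x) = sinh(x)   ⇒   g'(x) = cosh(x)
  lim(x→0) f'(x)/g'(x) = lim(x→0) (-x·sin(x) + cos(x))/(cosh(x))
  = 1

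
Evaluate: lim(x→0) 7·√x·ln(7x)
This is a 0·∞ indeterminate form.

Rewrite 0·∞ as a quotient (0/0 or ∞/∞ form), then apply L'Hôpital's rule:
  lim(x→0) 7·√x·ln(7x) = 0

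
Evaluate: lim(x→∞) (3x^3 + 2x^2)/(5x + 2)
This is an ∞/∞ indeterminate form.

Apply L'Hôpital's rule: differentiate numerator and denominator separately.
  f(x) = 3·x^3 + 2·x^2   ⇒   f'(x) = 9·x^2 + 4·x
  g(x) = 5·x + 2   ⇒   g'(x) = 5
  lim(x→∞) f'(x)/g'(x) = lim(x→∞) (9·x^2 + 4·x)/(5)
  = ∞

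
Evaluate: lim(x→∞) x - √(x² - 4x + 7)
This is an ∞-∞ indeterminate form.

Combine fractions or rationalize to convert ∞-∞ to 0/0 form:
  lim(x→∞) x - √(x² - 4x + 7) = 2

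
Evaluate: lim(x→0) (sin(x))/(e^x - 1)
This is a 0/0 indeterminate form.

Apply L'Hôpital's rule: differentiate numerator and denominator separately.
  f(x) = sin(x)   ⇒   f'(x) = cos(x)
  g(x) = e^(x) - 1   ⇒   g'(x) = e^(x)
  lim(x→0) f'(x)/g'(x) = lim(x→0) (cos(x))/(e^(x))
  = 1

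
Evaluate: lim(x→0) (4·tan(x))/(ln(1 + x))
This is a 0/0 indeterminate form.

Apply L'Hôpital's rule: differentiate numerator and denominator separately.
  f(x) = 4·tan(x)   ⇒   f'(x) = 4·tan(x)^2 + 4
  g(x) = ln(x + 1)   ⇒   g'(x) = 1/(x + 1)
  lim(x→0) f'(x)/g'(x) = lim(x→0) (4·tan(x)^2 + 4)/(1/(x + 1))
  = 4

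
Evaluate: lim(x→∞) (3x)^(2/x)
This is an exponential indeterminate form.

For exponential indeterminate forms, take the natural log:
  Let L = lim(x→∞) (3x)^(2/x)
  Then ln(L) = lim(x→∞) [exponent × ln(base)]
  Evaluate using L'Hôpital or standard limits, then exponentiate.
  L = 1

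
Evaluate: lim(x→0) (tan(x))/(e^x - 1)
This is a 0/0 indeterminate form.

Apply L'Hôpital's rule: differentiate numerator and denominator separately.
  f(x) = tan(x)   ⇒   f'(x) = tan(x)^2 + 1
  g(x) = e^(x) - 1   ⇒   g'(x) = e^(x)
  lim(x→0) f'(x)/g'(x) = lim(x→0) (tan(x)^2 + 1)/(e^(x))
  = 1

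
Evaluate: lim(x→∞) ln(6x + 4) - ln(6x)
This is an ∞-∞ indeterminate form.

Combine fractions or rationalize to convert ∞-∞ to 0/0 form:
  lim(x→∞) ln(6x + 4) - ln(6x) = 0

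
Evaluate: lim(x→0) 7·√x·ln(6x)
This is a 0·∞ indeterminate form.

Rewrite 0·∞ as a quotient (0/0 or ∞/∞ form), then apply L'Hôpital's rule:
  lim(x→0) 7·√x·ln(6x) = 0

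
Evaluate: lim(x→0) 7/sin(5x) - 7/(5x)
This is an ∞-∞ indeterminate form.

Combine fractions or rationalize to convert ∞-∞ to 0/0 form:
  lim(x→0) 7/sin(5x) - 7/(5x) = 0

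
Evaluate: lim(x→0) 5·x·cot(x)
This is a 0·∞ indeterminate form.

Rewrite 0·∞ as a quotient (0/0 or ∞/∞ form), then apply L'Hôpital's rule:
  lim(x→0) 5·x·cot(x) = 5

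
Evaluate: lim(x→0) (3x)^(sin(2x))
This is an exponential indeterminate form.

For exponential indeterminate forms, take the natural log:
  Let L = lim(x→0) (3x)^(sin(2x))
  Then ln(L) = lim(x→0) [exponent × ln(base)]
  Evaluate using L'Hôpital or standard limits, then exponentiate.
  L = 1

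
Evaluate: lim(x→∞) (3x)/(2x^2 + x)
This is an ∞/∞ indeterminate form.

Apply L'Hôpital's rule: differentiate numerator and denominator separately.
  f(x) = 3·x   ⇒   f'(x) = 3
  g(x) = 2·x^2 + x   ⇒   g'(x) = 4·x + 1
  lim(x→∞) f'(x)/g'(x) = lim(x→∞) (3)/(4·x + 1)
  = 0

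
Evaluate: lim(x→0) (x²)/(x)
This is a 0/0 indeterminate form.

Apply L'Hôpital's rule: differentiate numerator and denominator separately.
  f(x) = x^2   ⇒   f'(x) = 2·x
  g(x) = x   ⇒   g'(x) = 1
  lim(x→0) f'(x)/g'(x) = lim(x→0) (2·x)/(1)
  = 0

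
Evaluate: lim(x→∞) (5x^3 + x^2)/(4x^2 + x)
This is an ∞/∞ indeterminate form.

Apply L'Hôpital's rule: differentiate numerator and denominator separately.
  f(x) = 5·x^3 + x^2   ⇒   f'(x) = 15·x^2 + 2·x
  g(x) = 4·x^2 + x   ⇒   g'(x) = 8·x + 1
  lim(x→∞) f'(x)/g'(x) = lim(x→∞) (15·x^2 + 2·x)/(8·x + 1)
  = ∞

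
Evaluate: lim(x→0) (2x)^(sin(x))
This is an exponential indeterminate form.

For exponential indeterminate forms, take the natural log:
  Let L = lim(x→0) (2x)^(sin(x))
  Then ln(L) = lim(x→0) [exponent × ln(base)]
  Evaluate using L'Hôpital or standard limits, then exponentiate.
  L = 1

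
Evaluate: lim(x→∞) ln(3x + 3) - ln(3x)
This is an ∞-∞ indeterminate form.

Combine fractions or rationalize to convert ∞-∞ to 0/0 form:
  lim(x→∞) ln(3x + 3) - ln(3x) = 0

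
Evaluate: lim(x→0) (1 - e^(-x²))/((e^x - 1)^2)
This is a 0/0 indeterminate form.

Apply L'Hôpital's rule: differentiate numerator and denominator separately.
  f(x) = 1 - e^(-x^2)   ⇒   f'(x) = 2·x·e^(-x^2)
  g(x) = (e^(x) - 1)^2   ⇒   g'(x) = 2·(e^(x) - 1)·e^(x)
  lim(x→0) f'(x)/g'(x) = lim(x→0) (2·x·e^(-x^2))/(2·(e^(x) - 1)·e^(x))
  = 1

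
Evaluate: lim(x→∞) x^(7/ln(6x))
This is an exponential indeterminate form.

For exponential indeterminate forms, take the natural log:
  Let L = lim(x→∞) x^(7/ln(6x))
  Then ln(L) = lim(x→∞) [exponent × ln(base)]
  Evaluate using L'Hôpital or standard limits, then exponentiate.
  L = e^(7)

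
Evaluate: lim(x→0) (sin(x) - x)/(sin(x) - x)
This is a 0/0 indeterminate form.

Apply L'Hôpital's rule: differentiate numerator and denominator separately.
  f(x) = -x + sin(x)   ⇒   f'(x) = cos(x) - 1
  g(x) = -x + sin(x)   ⇒   g'(x) = cos(x) - 1
  lim(x→0) f'(x)/g'(x) = lim(x→0) (cos(x) - 1)/(cos(x) - 1)
  = 1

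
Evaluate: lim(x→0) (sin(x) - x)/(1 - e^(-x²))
This is a 0/0 indeterminate form.

Apply L'Hôpital's rule: differentiate numerator and denominator separately.
  f(x) = -x + sin(x)   ⇒   f'(x) = cos(x) - 1
  g(x) = 1 - e^(-x^2)   ⇒   g'(x) = 2·x·e^(-x^2)
  lim(x→0) f'(x)/g'(x) = lim(x→0) (cos(x) - 1)/(2·x·e^(-x^2))
  = 0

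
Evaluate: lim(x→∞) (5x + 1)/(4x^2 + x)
This is an ∞/∞ indeterminate form.

Apply L'Hôpital's rule: differentiate numerator and denominator separately.
  f(x) = 5·x + 1   ⇒   f'(x) = 5
  g(x) = 4·x^2 + x   ⇒   g'(x) = 8·x + 1
  lim(x→∞) f'(x)/g'(x) = lim(x→∞) (5)/(8·x + 1)
  = 0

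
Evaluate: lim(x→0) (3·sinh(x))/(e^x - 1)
This is a 0/0 indeterminate form.

Apply L'Hôpital's rule: differentiate numerator and denominator separately.
  f(x) = 3·sinh(x)   ⇒   f'(x) = 3·cosh(x)
  g(x) = e^(x) - 1   ⇒   g'(x) = e^(x)
  lim(x→0) f'(x)/g'(x) = lim(x→0) (3·cosh(x))/(e^(x))
  = 3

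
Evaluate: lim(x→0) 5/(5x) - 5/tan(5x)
This is an ∞-∞ indeterminate form.

Combine fractions or rationalize to convert ∞-∞ to 0/0 form:
  lim(x→0) 5/(5x) - 5/tan(5x) = 0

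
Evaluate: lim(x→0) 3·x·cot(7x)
This is a 0·∞ indeterminate form.

Rewrite 0·∞ as a quotient (0/0 or ∞/∞ form), then apply L'Hôpital's rule:
  lim(x→0) 3·x·cot(7x) = 3/7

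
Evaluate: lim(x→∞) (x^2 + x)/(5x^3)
This is an ∞/∞ indeterminate form.

Apply L'Hôpital's rule: differentiate numerator and denominator separately.
  f(x) = x^2 + x   ⇒   f'(x) = 2·x + 1
  g(x) = 5·x^3   ⇒   g'(x) = 15·x^2
  lim(x→∞) f'(x)/g'(x) = lim(x→∞) (2·x + 1)/(15·x^2)
  = 0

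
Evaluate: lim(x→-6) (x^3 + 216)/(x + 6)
This is a standard limit.

Factor or rationalize the expression:
  lim(x→-6) (x^3 + 216)/(x + 6) = 108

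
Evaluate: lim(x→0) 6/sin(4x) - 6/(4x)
This is an ∞-∞ indeterminate form.

Combine fractions or rationalize to convert ∞-∞ to 0/0 form:
  lim(x→0) 6/sin(4x) - 6/(4x) = 0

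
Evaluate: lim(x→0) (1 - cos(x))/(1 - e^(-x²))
This is a 0/0 indeterminate form.

Apply L'Hôpital's rule: differentiate numerator and denominator separately.
  f(x) = 1 - cos(x)   ⇒   f'(x) = sin(x)
  g(x) = 1 - e^(-x^2)   ⇒   g'(x) = 2·x·e^(-x^2)
  lim(x→0) f'(x)/g'(x) = lim(x→0) (sin(x))/(2·x·e^(-x^2))
  = 1/2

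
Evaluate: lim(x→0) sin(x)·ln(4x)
This is a 0·∞ indeterminate form.

Rewrite 0·∞ as a quotient (0/0 or ∞/∞ form), then apply L'Hôpital's rule:
  lim(x→0) sin(x)·ln(4x) = 0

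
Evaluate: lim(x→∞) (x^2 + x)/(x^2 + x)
This is an ∞/∞ indeterminate form.

Apply L'Hôpital's rule: differentiate numerator and denominator separately.
  f(x) = x^2 + x   ⇒   f'(x) = 2·x + 1
  g(x) = x^2 + x   ⇒   g'(x) = 2·x + 1
  lim(x→∞) f'(x)/g'(x) = lim(x→∞) (2·x + 1)/(2·x + 1)
  = 1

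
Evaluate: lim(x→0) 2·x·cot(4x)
This is a 0·∞ indeterminate form.

Rewrite 0·∞ as a quotient (0/0 or ∞/∞ form), then apply L'Hôpital's rule:
  lim(x→0) 2·x·cot(4x) = 1/2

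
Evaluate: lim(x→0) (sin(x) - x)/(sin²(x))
This is a 0/0 indeterminate form.

Apply L'Hôpital's rule: differentiate numerator and denominator separately.
  f(x) = -x + sin(x)   ⇒   f'(x) = cos(x) - 1
  g(x) = sin(x)^2   ⇒   g'(x) = 2·sin(x)·cos(x)
  lim(x→0) f'(x)/g'(x) = lim(x→0) (cos(x) - 1)/(2·sin(x)·cos(x))
  = 0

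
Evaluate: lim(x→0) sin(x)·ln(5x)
This is a 0·∞ indeterminate form.

Rewrite 0·∞ as a quotient (0/0 or ∞/∞ form), then apply L'Hôpital's rule:
  lim(x→0) sin(x)·ln(5x) = 0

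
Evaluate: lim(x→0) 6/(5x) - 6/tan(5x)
This is an ∞-∞ indeterminate form.

Combine fractions or rationalize to convert ∞-∞ to 0/0 form:
  lim(x→0) 6/(5x) - 6/tan(5x) = 0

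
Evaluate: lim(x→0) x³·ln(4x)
This is a 0·∞ indeterminate form.

Rewrite 0·∞ as a quotient (0/0 or ∞/∞ form), then apply L'Hôpital's rule:
  lim(x→0) x³·ln(4x) = 0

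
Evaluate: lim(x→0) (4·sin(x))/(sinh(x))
This is a 0/0 indeterminate form.

Apply L'Hôpital's rule: differentiate numerator and denominator separately.
  f(x) = 4·sin(x)   ⇒   f'(x) = 4·cos(x)
  g(x) = sinh(x)   ⇒   g'(x) = cosh(x)
  lim(x→0) f'(x)/g'(x) = lim(x→0) (4·cos(x))/(cosh(x))
  = 4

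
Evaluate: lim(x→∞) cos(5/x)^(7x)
This is an exponential indeterminate form.

For exponential indeterminate forms, take the natural log:
  Let L = lim(x→∞) cos(5/x)^(7x)
  Then ln(L) = lim(x→∞) [exponent × ln(base)]
  Evaluate using L'Hôpital or standard limits, then exponentiate.
  L = 1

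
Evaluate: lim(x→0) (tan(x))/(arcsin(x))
This is a 0/0 indeterminate form.

Apply L'Hôpital's rule: differentiate numerator and denominator separately.
  f(x) = tan(x)   ⇒   f'(x) = tan(x)^2 + 1
  g(x) = asin(x)   ⇒   g'(x) = 1/sqrt(1 - x^2)
  lim(x→0) f'(x)/g'(x) = lim(x→0) (tan(x)^2 + 1)/(1/sqrt(1 - x^2))
  = 1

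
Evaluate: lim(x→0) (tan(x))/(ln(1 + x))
This is a 0/0 indeterminate form.

Apply L'Hôpital's rule: differentiate numerator and denominator separately.
  f(x) = tan(x)   ⇒   f'(x) = tan(x)^2 + 1
  g(x) = ln(x + 1)   ⇒   g'(x) = 1/(x + 1)
  lim(x→0) f'(x)/g'(x) = lim(x→0) (tan(x)^2 + 1)/(1/(x + 1))
  = 1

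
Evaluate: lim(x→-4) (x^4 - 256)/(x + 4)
This is a standard limit.

Factor or rationalize the expression:
  lim(x→-4) (x^4 - 256)/(x + 4) = -256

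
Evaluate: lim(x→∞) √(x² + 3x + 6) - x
This is an ∞-∞ indeterminate form.

Combine fractions or rationalize to convert ∞-∞ to 0/0 form:
  lim(x→∞) √(x² + 3x + 6) - x = 3/2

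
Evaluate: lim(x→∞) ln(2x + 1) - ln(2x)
This is an ∞-∞ indeterminate form.

Combine fractions or rationalize to convert ∞-∞ to 0/0 form:
  lim(x→∞) ln(2x + 1) - ln(2x) = 0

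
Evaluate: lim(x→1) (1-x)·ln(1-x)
This is a 0·∞ indeterminate form.

Rewrite 0·∞ as a quotient (0/0 or ∞/∞ form), then apply L'Hôpital's rule:
  lim(x→1) (1-x)·ln(1-x) = 0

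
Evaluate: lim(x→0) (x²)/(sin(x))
This is a 0/0 indeterminate form.

Apply L'Hôpital's rule: differentiate numerator and denominator separately.
  f(x) = x^2   ⇒   f'(x) = 2·x
  g(x) = sin(x)   ⇒   g'(x) = cos(x)
  lim(x→0) f'(x)/g'(x) = lim(x→0) (2·x)/(cos(x))
  = 0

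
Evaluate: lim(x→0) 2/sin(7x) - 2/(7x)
This is an ∞-∞ indeterminate form.

Combine fractions or rationalize to convert ∞-∞ to 0/0 form:
  lim(x→0) 2/sin(7x) - 2/(7x) = 0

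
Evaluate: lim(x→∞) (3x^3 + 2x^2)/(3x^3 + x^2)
This is an ∞/∞ indeterminate form.

Apply L'Hôpital's rule: differentiate numerator and denominator separately.
  f(x) = 3·x^3 + 2·x^2   ⇒   f'(x) = 9·x^2 + 4·x
  g(x) = 3·x^3 + x^2   ⇒   g'(x) = 9·x^2 + 2·x
  lim(x→∞) f'(x)/g'(x) = lim(x→∞) (9·x^2 + 4·x)/(9·x^2 + 2·x)
  = 1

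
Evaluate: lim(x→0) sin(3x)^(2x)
This is an exponential indeterminate form.

For exponential indeterminate forms, take the natural log:
  Let L = lim(x→0) sin(3x)^(2x)
  Then ln(L) = lim(x→0) [exponent × ln(base)]
  Evaluate using L'Hôpital or standard limits, then exponentiate.
  L = 1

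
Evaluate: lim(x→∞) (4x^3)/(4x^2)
This is an ∞/∞ indeterminate form.

Apply L'Hôpital's rule: differentiate numerator and denominator separately.
  f(x) = 4·x^3   ⇒   f'(x) = 12·x^2
  g(x) = 4·x^2   ⇒   g'(x) = 8·x
  lim(x→∞) f'(x)/g'(x) = lim(x→∞) (12·x^2)/(8·x)
  = ∞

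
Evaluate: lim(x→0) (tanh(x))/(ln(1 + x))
This is a 0/0 indeterminate form.

Apply L'Hôpital's rule: differentiate numerator and denominator separately.
  f(x) = tanh(x)   ⇒   f'(x) = 1 - tanh(x)^2
  g(x) = ln(x + 1)   ⇒   g'(x) = 1/(x + 1)
  lim(x→0) f'(x)/g'(x) = lim(x→0) (1 - tanh(x)^2)/(1/(x + 1))
  = 1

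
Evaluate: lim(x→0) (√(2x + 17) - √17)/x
This is a standard limit.

Factor or rationalize the expression:
  lim(x→0) (√(2x + 17) - √17)/x = sqrt(17)/17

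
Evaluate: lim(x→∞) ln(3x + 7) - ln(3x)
This is an ∞-∞ indeterminate form.

Combine fractions or rationalize to convert ∞-∞ to 0/0 form:
  lim(x→∞) ln(3x + 7) - ln(3x) = 0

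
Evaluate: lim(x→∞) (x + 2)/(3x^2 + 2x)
This is an ∞/∞ indeterminate form.

Apply L'Hôpital's rule: differentiate numerator and denominator separately.
  f(x) = x + 2   ⇒   f'(x) = 1
  g(x) = 3·x^2 + 2·x   ⇒   g'(x) = 6·x + 2
  lim(x→∞) f'(x)/g'(x) = lim(x→∞) (1)/(6·x + 2)
  = 0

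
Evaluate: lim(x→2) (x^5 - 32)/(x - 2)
This is a standard limit.

Factor or rationalize the expression:
  lim(x→2) (x^5 - 32)/(x - 2) = 80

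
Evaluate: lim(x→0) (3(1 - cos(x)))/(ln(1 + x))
This is a 0/0 indeterminate form.

Apply L'Hôpital's rule: differentiate numerator and denominator separately.
  f(x) = 3 - 3·cos(x)   ⇒   f'(x) = 3·sin(x)
  g(x) = ln(x + 1)   ⇒   g'(x) = 1/(x + 1)
  lim(x→0) f'(x)/g'(x) = lim(x→0) (3·sin(x))/(1/(x + 1))
  = 0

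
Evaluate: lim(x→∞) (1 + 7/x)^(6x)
This is an exponential indeterminate form.

For exponential indeterminate forms, take the natural log:
  Let L = lim(x→∞) (1 + 7/x)^(6x)
  Then ln(L) = lim(x→∞) [exponent × ln(base)]
  Evaluate using L'Hôpital or standard limits, then exponentiate.
  L = e^(42)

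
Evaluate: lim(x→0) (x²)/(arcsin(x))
This is a 0/0 indeterminate form.

Apply L'Hôpital's rule: differentiate numerator and denominator separately.
  f(x) = x^2   ⇒   f'(x) = 2·x
  g(x) = asin(x)   ⇒   g'(x) = 1/sqrt(1 - x^2)
  lim(x→0) f'(x)/g'(x) = lim(x→0) (2·x)/(1/sqrt(1 - x^2))
  = 0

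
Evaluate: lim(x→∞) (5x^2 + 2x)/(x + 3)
This is an ∞/∞ indeterminate form.

Apply L'Hôpital's rule: differentiate numerator and denominator separately.
  f(x) = 5·x^2 + 2·x   ⇒   f'(x) = 10·x + 2
  g(x) = x + 3   ⇒   g'(x) = 1
  lim(x→∞) f'(x)/g'(x) = lim(x→∞) (10·x + 2)/(1)
  = ∞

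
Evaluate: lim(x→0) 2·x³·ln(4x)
This is a 0·∞ indeterminate form.

Rewrite 0·∞ as a quotient (0/0 or ∞/∞ form), then apply L'Hôpital's rule:
  lim(x→0) 2·x³·ln(4x) = 0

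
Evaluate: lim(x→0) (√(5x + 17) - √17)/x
This is a standard limit.

Factor or rationalize the expression:
  lim(x→0) (√(5x + 17) - √17)/x = 5·sqrt(17)/34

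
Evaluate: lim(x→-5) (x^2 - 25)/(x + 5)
This is a standard limit.

Factor or rationalize the expression:
  lim(x→-5) (x^2 - 25)/(x + 5) = -10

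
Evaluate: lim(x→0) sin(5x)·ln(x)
This is a 0·∞ indeterminate form.

Rewrite 0·∞ as a quotient (0/0 or ∞/∞ form), then apply L'Hôpital's rule:
  lim(x→0) sin(5x)·ln(x) = 0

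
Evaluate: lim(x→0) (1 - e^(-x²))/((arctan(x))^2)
This is a 0/0 indeterminate form.

Apply L'Hôpital's rule: differentiate numerator and denominator separately.
  f(x) = 1 - e^(-x^2)   ⇒   f'(x) = 2·x·e^(-x^2)
  g(x) = atan(x)^2   ⇒   g'(x) = 2·atan(x)/(x^2 + 1)
  lim(x→0) f'(x)/g'(x) = lim(x→0) (2·x·e^(-x^2))/(2·atan(x)/(x^2 + 1))
  = 1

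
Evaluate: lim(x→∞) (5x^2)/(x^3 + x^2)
This is an ∞/∞ indeterminate form.

Apply L'Hôpital's rule: differentiate numerator and denominator separately.
  f(x) = 5·x^2   ⇒   f'(x) = 10·x
  g(x) = x^3 + x^2   ⇒   g'(x) = 3·x^2 + 2·x
  lim(x→∞) f'(x)/g'(x) = lim(x→∞) (10·x)/(3·x^2 + 2·x)
  = 0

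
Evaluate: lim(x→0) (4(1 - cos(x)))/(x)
This is a 0/0 indeterminate form.

Apply L'Hôpital's rule: differentiate numerator and denominator separately.
  f(x) = 4 - 4·cos(x)   ⇒   f'(x) = 4·sin(x)
  g(x) = x   ⇒   g'(x) = 1
  lim(x→0) f'(x)/g'(x) = lim(x→0) (4·sin(x))/(1)
  = 0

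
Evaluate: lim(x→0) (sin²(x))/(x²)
This is a 0/0 indeterminate form.

Apply L'Hôpital's rule: differentiate numerator and denominator separately.
  f(x) = sin(x)^2   ⇒   f'(x) = 2·sin(x)·cos(x)
  g(x) = x^2   ⇒   g'(x) = 2·x
  lim(x→0) f'(x)/g'(x) = lim(x→0) (2·sin(x)·cos(x))/(2·x)
  = 1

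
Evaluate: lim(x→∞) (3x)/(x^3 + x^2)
This is an ∞/∞ indeterminate form.

Apply L'Hôpital's rule: differentiate numerator and denominator separately.
  f(x) = 3·x   ⇒   f'(x) = 3
  g(x) = x^3 + x^2   ⇒   g'(x) = 3·x^2 + 2·x
  lim(x→∞) f'(x)/g'(x) = lim(x→∞) (3)/(3·x^2 + 2·x)
  = 0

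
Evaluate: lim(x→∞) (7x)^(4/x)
This is an exponential indeterminate form.

For exponential indeterminate forms, take the natural log:
  Let L = lim(x→∞) (7x)^(4/x)
  Then ln(L) = lim(x→∞) [exponent × ln(base)]
  Evaluate using L'Hôpital or standard limits, then exponentiate.
  L = 1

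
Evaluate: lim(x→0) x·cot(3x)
This is a 0·∞ indeterminate form.

Rewrite 0·∞ as a quotient (0/0 or ∞/∞ form), then apply L'Hôpital's rule:
  lim(x→0) x·cot(3x) = 1/3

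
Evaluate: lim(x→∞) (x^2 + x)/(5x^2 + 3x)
This is an ∞/∞ indeterminate form.

Apply L'Hôpital's rule: differentiate numerator and denominator separately.
  f(x) = x^2 + x   ⇒   f'(x) = 2·x + 1
  g(x) = 5·x^2 + 3·x   ⇒   g'(x) = 10·x + 3
  lim(x→∞) f'(x)/g'(x) = lim(x→∞) (2·x + 1)/(10·x + 3)
  = 1/5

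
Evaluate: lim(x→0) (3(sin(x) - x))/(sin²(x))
This is a 0/0 indeterminate form.

Apply L'Hôpital's rule: differentiate numerator and denominator separately.
  f(x) = -3·x + 3·sin(x)   ⇒   f'(x) = 3·cos(x) - 3
  g(x) = sin(x)^2   ⇒   g'(x) = 2·sin(x)·cos(x)
  lim(x→0) f'(x)/g'(x) = lim(x→0) (3·cos(x) - 3)/(2·sin(x)·cos(x))
  = 0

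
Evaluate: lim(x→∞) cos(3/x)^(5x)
This is an exponential indeterminate form.

For exponential indeterminate forms, take the natural log:
  Let L = lim(x→∞) cos(3/x)^(5x)
  Then ln(L) = lim(x→∞) [exponent × ln(base)]
  Evaluate using L'Hôpital or standard limits, then exponentiate.
  L = 1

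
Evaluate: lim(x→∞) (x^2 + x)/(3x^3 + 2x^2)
This is an ∞/∞ indeterminate form.

Apply L'Hôpital's rule: differentiate numerator and denominator separately.
  f(x) = x^2 + x   ⇒   f'(x) = 2·x + 1
  g(x) = 3·x^3 + 2·x^2   ⇒   g'(x) = 9·x^2 + 4·x
  lim(x→∞) f'(x)/g'(x) = lim(x→∞) (2·x + 1)/(9·x^2 + 4·x)
  = 0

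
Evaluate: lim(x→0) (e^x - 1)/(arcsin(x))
This is a 0/0 indeterminate form.

Apply L'Hôpital's rule: differentiate numerator and denominator separately.
  f(x) = e^(x) - 1   ⇒   f'(x) = e^(x)
  g(x) = asin(x)   ⇒   g'(x) = 1/sqrt(1 - x^2)
  lim(x→0) f'(x)/g'(x) = lim(x→0) (e^(x))/(1/sqrt(1 - x^2))
  = 1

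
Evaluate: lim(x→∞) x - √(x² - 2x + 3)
This is an ∞-∞ indeterminate form.

Combine fractions or rationalize to convert ∞-∞ to 0/0 form:
  lim(x→∞) x - √(x² - 2x + 3) = 1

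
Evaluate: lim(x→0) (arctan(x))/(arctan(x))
This is a 0/0 indeterminate form.

Apply L'Hôpital's rule: differentiate numerator and denominator separately.
  f(x) = atan(x)   ⇒   f'(x) = 1/(x^2 + 1)
  g(x) = atan(x)   ⇒   g'(x) = 1/(x^2 + 1)
  lim(x→0) f'(x)/g'(x) = lim(x→0) (1/(x^2 + 1))/(1/(x^2 + 1))
  = 1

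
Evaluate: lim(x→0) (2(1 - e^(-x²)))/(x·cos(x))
This is a 0/0 indeterminate form.

Apply L'Hôpital's rule: differentiate numerator and denominator separately.
  f(x) = 2 - 2·e^(-x^2)   ⇒   f'(x) = 4·x·e^(-x^2)
  g(x) = x·cos(x)   ⇒   g'(x) = -x·sin(x) + cos(x)
  lim(x→0) f'(x)/g'(x) = lim(x→0) (4·x·e^(-x^2))/(-x·sin(x) + cos(x))
  = 0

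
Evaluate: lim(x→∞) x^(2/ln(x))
This is an exponential indeterminate form.

For exponential indeterminate forms, take the natural log:
  Let L = lim(x→∞) x^(2/ln(x))
  Then ln(L) = lim(x→∞) [exponent × ln(base)]
  Evaluate using L'Hôpital or standard limits, then exponentiate.
  L = e²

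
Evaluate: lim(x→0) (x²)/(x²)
This is a 0/0 indeterminate form.

Apply L'Hôpital's rule: differentiate numerator and denominator separately.
  f(x) = x^2   ⇒   f'(x) = 2·x
  g(x) = x^2   ⇒   g'(x) = 2·x
  lim(x→0) f'(x)/g'(x) = lim(x→0) (2·x)/(2·x)
  = 1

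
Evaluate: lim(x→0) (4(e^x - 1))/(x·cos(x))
This is a 0/0 indeterminate form.

Apply L'Hôpital's rule: differentiate numerator and denominator separately.
  f(x) = 4·e^(x) - 4   ⇒   f'(x) = 4·e^(x)
  g(x) = x·cos(x)   ⇒   g'(x) = -x·sin(x) + cos(x)
  lim(x→0) f'(x)/g'(x) = lim(x→0) (4·e^(x))/(-x·sin(x) + cos(x))
  = 4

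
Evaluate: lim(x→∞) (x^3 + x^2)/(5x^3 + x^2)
This is an ∞/∞ indeterminate form.

Apply L'Hôpital's rule: differentiate numerator and denominator separately.
  f(x) = x^3 + x^2   ⇒   f'(x) = 3·x^2 + 2·x
  g(x) = 5·x^3 + x^2   ⇒   g'(x) = 15·x^2 + 2·x
  lim(x→∞) f'(x)/g'(x) = lim(x→∞) (3·x^2 + 2·x)/(15·x^2 + 2·x)
  = 1/5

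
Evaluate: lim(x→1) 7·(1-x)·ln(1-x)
This is a 0·∞ indeterminate form.

Rewrite 0·∞ as a quotient (0/0 or ∞/∞ form), then apply L'Hôpital's rule:
  lim(x→1) 7·(1-x)·ln(1-x) = 0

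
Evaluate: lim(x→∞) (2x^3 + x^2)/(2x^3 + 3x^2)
This is an ∞/∞ indeterminate form.

Apply L'Hôpital's rule: differentiate numerator and denominator separately.
  f(x) = 2·x^3 + x^2   ⇒   f'(x) = 6·x^2 + 2·x
  g(x) = 2·x^3 + 3·x^2   ⇒   g'(x) = 6·x^2 + 6·x
  lim(x→∞) f'(x)/g'(x) = lim(x→∞) (6·x^2 + 2·x)/(6·x^2 + 6·x)
  = 1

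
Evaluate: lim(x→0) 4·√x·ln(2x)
This is a 0·∞ indeterminate form.

Rewrite 0·∞ as a quotient (0/0 or ∞/∞ form), then apply L'Hôpital's rule:
  lim(x→0) 4·√x·ln(2x) = 0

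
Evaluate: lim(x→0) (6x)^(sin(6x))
This is an exponential indeterminate form.

For exponential indeterminate forms, take the natural log:
  Let L = lim(x→0) (6x)^(sin(6x))
  Then ln(L) = lim(x→0) [exponent × ln(base)]
  Evaluate using L'Hôpital or standard limits, then exponentiate.
  L = 1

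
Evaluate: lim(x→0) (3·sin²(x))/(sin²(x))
This is a 0/0 indeterminate form.

Apply L'Hôpital's rule: differentiate numerator and denominator separately.
  f(x) = 3·sin(x)^2   ⇒   f'(x) = 6·sin(x)·cos(x)
  g(x) = sin(x)^2   ⇒   g'(x) = 2·sin(x)·cos(x)
  lim(x→0) f'(x)/g'(x) = lim(x→0) (6·sin(x)·cos(x))/(2·sin(x)·cos(x))
  = 3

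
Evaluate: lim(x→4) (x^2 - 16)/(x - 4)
This is a standard limit.

Factor or rationalize the expression:
  lim(x→4) (x^2 - 16)/(x - 4) = 8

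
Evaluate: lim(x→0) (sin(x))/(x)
This is a 0/0 indeterminate form.

Apply L'Hôpital's rule: differentiate numerator and denominator separately.
  f(x) = sin(x)   ⇒   f'(x) = cos(x)
  g(x) = x   ⇒   g'(x) = 1
  lim(x→0) f'(x)/g'(x) = lim(x→0) (cos(x))/(1)
  = 1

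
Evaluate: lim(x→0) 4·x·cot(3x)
This is a 0·∞ indeterminate form.

Rewrite 0·∞ as a quotient (0/0 or ∞/∞ form), then apply L'Hôpital's rule:
  lim(x→0) 4·x·cot(3x) = 4/3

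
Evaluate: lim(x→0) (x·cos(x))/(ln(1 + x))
This is a 0/0 indeterminate form.

Apply L'Hôpital's rule: differentiate numerator and denominator separately.
  f(x) = x·cos(x)   ⇒   f'(x) = -x·sin(x) + cos(x)
  g(x) = ln(x + 1)   ⇒   g'(x) = 1/(x + 1)
  lim(x→0) f'(x)/g'(x) = lim(x→0) (-x·sin(x) + cos(x))/(1/(x + 1))
  = 1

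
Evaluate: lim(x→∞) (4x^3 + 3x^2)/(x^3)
This is an ∞/∞ indeterminate form.

Apply L'Hôpital's rule: differentiate numerator and denominator separately.
  f(x) = 4·x^3 + 3·x^2   ⇒   f'(x) = 12·x^2 + 6·x
  g(x) = x^3   ⇒   g'(x) = 3·x^2
  lim(x→∞) f'(x)/g'(x) = lim(x→∞) (12·x^2 + 6·x)/(3·x^2)
  = 4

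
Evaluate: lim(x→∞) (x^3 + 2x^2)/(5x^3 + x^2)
This is an ∞/∞ indeterminate form.

Apply L'Hôpital's rule: differentiate numerator and denominator separately.
  f(x) = x^3 + 2·x^2   ⇒   f'(x) = 3·x^2 + 4·x
  g(x) = 5·x^3 + x^2   ⇒   g'(x) = 15·x^2 + 2·x
  lim(x→∞) f'(x)/g'(x) = lim(x→∞) (3·x^2 + 4·x)/(15·x^2 + 2·x)
  = 1/5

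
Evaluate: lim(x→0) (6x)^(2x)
This is an exponential indeterminate form.

For exponential indeterminate forms, take the natural log:
  Let L = lim(x→0) (6x)^(2x)
  Then ln(L) = lim(x→0) [exponent × ln(base)]
  Evaluate using L'Hôpital or standard limits, then exponentiate.
  L = 1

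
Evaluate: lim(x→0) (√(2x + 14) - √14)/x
This is a standard limit.

Factor or rationalize the expression:
  lim(x→0) (√(2x + 14) - √14)/x = sqrt(14)/14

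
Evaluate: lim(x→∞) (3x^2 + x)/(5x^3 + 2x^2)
This is an ∞/∞ indeterminate form.

Apply L'Hôpital's rule: differentiate numerator and denominator separately.
  f(x) = 3·x^2 + x   ⇒   f'(x) = 6·x + 1
  g(x) = 5·x^3 + 2·x^2   ⇒   g'(x) = 15·x^2 + 4·x
  lim(x→∞) f'(x)/g'(x) = lim(x→∞) (6·x + 1)/(15·x^2 + 4·x)
  = 0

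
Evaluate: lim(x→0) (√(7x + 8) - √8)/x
This is a standard limit.

Factor or rationalize the expression:
  lim(x→0) (√(7x + 8) - √8)/x = 7·sqrt(2)/8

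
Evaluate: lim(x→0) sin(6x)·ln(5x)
This is a 0·∞ indeterminate form.

Rewrite 0·∞ as a quotient (0/0 or ∞/∞ form), then apply L'Hôpital's rule:
  lim(x→0) sin(6x)·ln(5x) = 0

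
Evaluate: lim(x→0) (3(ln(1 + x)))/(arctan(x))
This is a 0/0 indeterminate form.

Apply L'Hôpital's rule: differentiate numerator and denominator separately.
  f(x) = 3·ln(x + 1)   ⇒   f'(x) = 3/(x + 1)
  g(x) = atan(x)   ⇒   g'(x) = 1/(x^2 + 1)
  lim(x→0) f'(x)/g'(x) = lim(x→0) (3/(x + 1))/(1/(x^2 + 1))
  = 3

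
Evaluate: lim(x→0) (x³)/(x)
This is a 0/0 indeterminate form.

Apply L'Hôpital's rule: differentiate numerator and denominator separately.
  f(x) = x^3   ⇒   f'(x) = 3·x^2
  g(x) = x   ⇒   g'(x) = 1
  lim(x→0) f'(x)/g'(x) = lim(x→0) (3·x^2)/(1)
  = 0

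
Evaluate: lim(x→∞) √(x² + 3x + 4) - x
This is an ∞-∞ indeterminate form.

Combine fractions or rationalize to convert ∞-∞ to 0/0 form:
  lim(x→∞) √(x² + 3x + 4) - x = 3/2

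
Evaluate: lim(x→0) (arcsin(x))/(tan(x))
This is a 0/0 indeterminate form.

Apply L'Hôpital's rule: differentiate numerator and denominator separately.
  f(x) = asin(x)   ⇒   f'(x) = 1/sqrt(1 - x^2)
  g(x) = tan(x)   ⇒   g'(x) = tan(x)^2 + 1
  lim(x→0) f'(x)/g'(x) = lim(x→0) (1/sqrt(1 - x^2))/(tan(x)^2 + 1)
  = 1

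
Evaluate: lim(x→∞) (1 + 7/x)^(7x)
This is an exponential indeterminate form.

For exponential indeterminate forms, take the natural log:
  Let L = lim(x→∞) (1 + 7/x)^(7x)
  Then ln(L) = lim(x→∞) [exponent × ln(base)]
  Evaluate using L'Hôpital or standard limits, then exponentiate.
  L = e^(49)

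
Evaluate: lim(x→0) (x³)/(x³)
This is a 0/0 indeterminate form.

Apply L'Hôpital's rule: differentiate numerator and denominator separately.
  f(x) = x^3   ⇒   f'(x) = 3·x^2
  g(x) = x^3   ⇒   g'(x) = 3·x^2
  lim(x→0) f'(x)/g'(x) = lim(x→0) (3·x^2)/(3·x^2)
  = 1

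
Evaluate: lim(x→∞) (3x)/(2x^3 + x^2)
This is an ∞/∞ indeterminate form.

Apply L'Hôpital's rule: differentiate numerator and denominator separately.
  f(x) = 3·x   ⇒   f'(x) = 3
  g(x) = 2·x^3 + x^2   ⇒   g'(x) = 6·x^2 + 2·x
  lim(x→∞) f'(x)/g'(x) = lim(x→∞) (3)/(6·x^2 + 2·x)
  = 0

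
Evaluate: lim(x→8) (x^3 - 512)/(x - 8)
This is a standard limit.

Factor or rationalize the expression:
  lim(x→8) (x^3 - 512)/(x - 8) = 192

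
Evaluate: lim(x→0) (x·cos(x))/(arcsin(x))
This is a 0/0 indeterminate form.

Apply L'Hôpital's rule: differentiate numerator and denominator separately.
  f(x) = x·cos(x)   ⇒   f'(x) = -x·sin(x) + cos(x)
  g(x) = asin(x)   ⇒   g'(x) = 1/sqrt(1 - x^2)
  lim(x→0) f'(x)/g'(x) = lim(x→0) (-x·sin(x) + cos(x))/(1/sqrt(1 - x^2))
  = 1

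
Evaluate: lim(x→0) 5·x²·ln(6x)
This is a 0·∞ indeterminate form.

Rewrite 0·∞ as a quotient (0/0 or ∞/∞ form), then apply L'Hôpital's rule:
  lim(x→0) 5·x²·ln(6x) = 0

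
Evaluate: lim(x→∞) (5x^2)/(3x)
This is an ∞/∞ indeterminate form.

Apply L'Hôpital's rule: differentiate numerator and denominator separately.
  f(x) = 5·x^2   ⇒   f'(x) = 10·x
  g(x) = 3·x   ⇒   g'(x) = 3
  lim(x→∞) f'(x)/g'(x) = lim(x→∞) (10·x)/(3)
  = ∞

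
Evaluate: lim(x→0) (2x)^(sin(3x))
This is an exponential indeterminate form.

For exponential indeterminate forms, take the natural log:
  Let L = lim(x→0) (2x)^(sin(3x))
  Then ln(L) = lim(x→0) [exponent × ln(base)]
  Evaluate using L'Hôpital or standard limits, then exponentiate.
  L = 1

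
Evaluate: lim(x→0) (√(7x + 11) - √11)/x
This is a standard limit.

Factor or rationalize the expression:
  lim(x→0) (√(7x + 11) - √11)/x = 7·sqrt(11)/22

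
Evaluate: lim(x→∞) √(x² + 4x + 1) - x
This is an ∞-∞ indeterminate form.

Combine fractions or rationalize to convert ∞-∞ to 0/0 form:
  lim(x→∞) √(x² + 4x + 1) - x = 2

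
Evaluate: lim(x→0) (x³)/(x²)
This is a 0/0 indeterminate form.

Apply L'Hôpital's rule: differentiate numerator and denominator separately.
  f(x) = x^3   ⇒   f'(x) = 3·x^2
  g(x) = x^2   ⇒   g'(x) = 2·x
  lim(x→0) f'(x)/g'(x) = lim(x→0) (3·x^2)/(2·x)
  = 0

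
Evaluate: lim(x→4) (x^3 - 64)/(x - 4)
This is a standard limit.

Factor or rationalize the expression:
  lim(x→4) (x^3 - 64)/(x - 4) = 48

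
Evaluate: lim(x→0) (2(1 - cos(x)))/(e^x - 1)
This is a 0/0 indeterminate form.

Apply L'Hôpital's rule: differentiate numerator and denominator separately.
  f(x) = 2 - 2·cos(x)   ⇒   f'(x) = 2·sin(x)
  g(x) = e^(x) - 1   ⇒   g'(x) = e^(x)
  lim(x→0) f'(x)/g'(x) = lim(x→0) (2·sin(x))/(e^(x))
  = 0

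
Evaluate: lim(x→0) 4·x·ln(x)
This is a 0·∞ indeterminate form.

Rewrite 0·∞ as a quotient (0/0 or ∞/∞ form), then apply L'Hôpital's rule:
  lim(x→0) 4·x·ln(x) = 0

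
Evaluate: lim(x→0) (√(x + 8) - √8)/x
This is a standard limit.

Factor or rationalize the expression:
  lim(x→0) (√(x + 8) - √8)/x = sqrt(2)/8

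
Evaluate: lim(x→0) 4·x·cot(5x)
This is a 0·∞ indeterminate form.

Rewrite 0·∞ as a quotient (0/0 or ∞/∞ form), then apply L'Hôpital's rule:
  lim(x→0) 4·x·cot(5x) = 4/5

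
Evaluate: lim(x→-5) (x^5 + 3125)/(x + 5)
This is a standard limit.

Factor or rationalize the expression:
  lim(x→-5) (x^5 + 3125)/(x + 5) = 3125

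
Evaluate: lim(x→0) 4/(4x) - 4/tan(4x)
This is an ∞-∞ indeterminate form.

Combine fractions or rationalize to convert ∞-∞ to 0/0 form:
  lim(x→0) 4/(4x) - 4/tan(4x) = 0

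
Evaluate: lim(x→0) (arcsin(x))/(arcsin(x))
This is a 0/0 indeterminate form.

Apply L'Hôpital's rule: differentiate numerator and denominator separately.
  f(x) = asin(x)   ⇒   f'(x) = 1/sqrt(1 - x^2)
  g(x) = asin(x)   ⇒   g'(x) = 1/sqrt(1 - x^2)
  lim(x→0) f'(x)/g'(x) = lim(x→0) (1/sqrt(1 - x^2))/(1/sqrt(1 - x^2))
  = 1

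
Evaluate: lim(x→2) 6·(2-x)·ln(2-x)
This is a 0·∞ indeterminate form.

Rewrite 0·∞ as a quotient (0/0 or ∞/∞ form), then apply L'Hôpital's rule:
  lim(x→2) 6·(2-x)·ln(2-x) = 0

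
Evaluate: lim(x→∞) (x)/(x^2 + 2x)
This is an ∞/∞ indeterminate form.

Apply L'Hôpital's rule: differentiate numerator and denominator separately.
  f(x) = x   ⇒   f'(x) = 1
  g(x) = x^2 + 2·x   ⇒   g'(x) = 2·x + 2
  lim(x→∞) f'(x)/g'(x) = lim(x→∞) (1)/(2·x + 2)
  = 0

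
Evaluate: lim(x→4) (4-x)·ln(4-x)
This is a 0·∞ indeterminate form.

Rewrite 0·∞ as a quotient (0/0 or ∞/∞ form), then apply L'Hôpital's rule:
  lim(x→4) (4-x)·ln(4-x) = 0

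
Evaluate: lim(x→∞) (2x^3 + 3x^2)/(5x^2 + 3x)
This is an ∞/∞ indeterminate form.

Apply L'Hôpital's rule: differentiate numerator and denominator separately.
  f(x) = 2·x^3 + 3·x^2   ⇒   f'(x) = 6·x^2 + 6·x
  g(x) = 5·x^2 + 3·x   ⇒   g'(x) = 10·x + 3
  lim(x→∞) f'(x)/g'(x) = lim(x→∞) (6·x^2 + 6·x)/(10·x + 3)
  = ∞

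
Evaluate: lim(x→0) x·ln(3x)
This is a 0·∞ indeterminate form.

Rewrite 0·∞ as a quotient (0/0 or ∞/∞ form), then apply L'Hôpital's rule:
  lim(x→0) x·ln(3x) = 0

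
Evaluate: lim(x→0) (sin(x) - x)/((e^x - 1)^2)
This is a 0/0 indeterminate form.

Apply L'Hôpital's rule: differentiate numerator and denominator separately.
  f(x) = -x + sin(x)   ⇒   f'(x) = cos(x) - 1
  g(x) = (e^(x) - 1)^2   ⇒   g'(x) = 2·(e^(x) - 1)·e^(x)
  lim(x→0) f'(x)/g'(x) = lim(x→0) (cos(x) - 1)/(2·(e^(x) - 1)·e^(x))
  = 0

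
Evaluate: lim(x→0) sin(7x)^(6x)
This is an exponential indeterminate form.

For exponential indeterminate forms, take the natural log:
  Let L = lim(x→0) sin(7x)^(6x)
  Then ln(L) = lim(x→0) [exponent × ln(base)]
  Evaluate using L'Hôpital or standard limits, then exponentiate.
  L = 1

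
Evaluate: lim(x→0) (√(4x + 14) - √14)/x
This is a standard limit.

Factor or rationalize the expression:
  lim(x→0) (√(4x + 14) - √14)/x = sqrt(14)/7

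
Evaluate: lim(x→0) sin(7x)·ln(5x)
This is a 0·∞ indeterminate form.

Rewrite 0·∞ as a quotient (0/0 or ∞/∞ form), then apply L'Hôpital's rule:
  lim(x→0) sin(7x)·ln(5x) = 0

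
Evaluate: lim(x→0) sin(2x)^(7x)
This is an exponential indeterminate form.

For exponential indeterminate forms, take the natural log:
  Let L = lim(x→0) sin(2x)^(7x)
  Then ln(L) = lim(x→0) [exponent × ln(base)]
  Evaluate using L'Hôpital or standard limits, then exponentiate.
  L = 1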